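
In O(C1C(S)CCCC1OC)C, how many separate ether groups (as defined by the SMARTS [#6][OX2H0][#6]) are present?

[#6][OX2H0][#6] is the SMARTS for an ether: an aliphatic oxygen bridging two carbons with no H on the oxygen.
The molecule carries 2 separate instances of a methoxy ether (-OCH3) meeting every constraint; each maps to a distinct set of atoms, giving 2 matches.

2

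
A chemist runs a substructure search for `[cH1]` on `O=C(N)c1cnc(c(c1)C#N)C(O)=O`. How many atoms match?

The query [cH1] means: aromatic carbon bearing exactly one hydrogen.
Check the 14 heavy atoms by environment: 1× n (aromatic, H0) → no; 2× c (aromatic, H1) → match; 3× c (aromatic, H0) → no; 3× C (H0) → no; 2× O (H0) → no; 1× O (H1) → no; 1× N (H0) → no; 1× N (H2) → no.
That gives 2 matching atoms.

2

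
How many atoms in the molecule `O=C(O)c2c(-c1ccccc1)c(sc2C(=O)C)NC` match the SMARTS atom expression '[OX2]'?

1

Check the 19 heavy atoms by environment: 1× s (aromatic, X2) → no; 10× c (aromatic, X3) → no; 2× C (X3) → no; 2× O (X1) → no; 1× O (X2) → match; 2× C (X4) → no; 1× N (X3) → no.
That gives 1 matching atom.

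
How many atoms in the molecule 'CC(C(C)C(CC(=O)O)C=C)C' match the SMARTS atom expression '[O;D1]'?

Check the 12 heavy atoms by environment: 4× C (D1) → no; 4× C (D3) → no; 2× C (D2) → no; 2× O (D1) → match.
That gives 2 matching atoms.

2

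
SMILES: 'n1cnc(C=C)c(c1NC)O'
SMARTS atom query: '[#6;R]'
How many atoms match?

Check the 11 heavy atoms by environment: 2× n (aromatic, in 6-ring) → no; 4× c (aromatic, in 6-ring) → match; 3× C (acyclic) → no; 1× O (acyclic) → no; 1× N (acyclic) → no.
That gives 4 matching atoms.

4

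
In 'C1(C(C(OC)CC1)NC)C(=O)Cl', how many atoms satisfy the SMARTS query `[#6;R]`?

5

The query [#6;R] means: carbon that is part of a ring.
Check the 12 heavy atoms by environment: 5× C (in 5-ring) → match; 2× O (acyclic) → no; 3× C (acyclic) → no; 1× Cl (acyclic) → no; 1× N (acyclic) → no.
That gives 5 matching atoms.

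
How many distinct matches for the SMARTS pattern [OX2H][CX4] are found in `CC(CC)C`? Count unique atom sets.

[OX2H][CX4] is the SMARTS for an aliphatic alcohol: a hydroxyl oxygen bound to an sp3 (X4) carbon.
No fragment in the molecule satisfies every constraint, giving 0 matches.

0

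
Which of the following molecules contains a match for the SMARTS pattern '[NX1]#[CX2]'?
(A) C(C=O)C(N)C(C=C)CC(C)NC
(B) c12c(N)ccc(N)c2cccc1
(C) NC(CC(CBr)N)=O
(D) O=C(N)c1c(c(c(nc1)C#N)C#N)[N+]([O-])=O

D

[NX1]#[CX2] describes a nitrogen triple-bonded to a two-connected carbon (a nitrile).
(A) has a primary amino group (-NH2) but the nitrogen is NX3 (three connections), not NX1 triple-bonded.
(B) has a primary amino group (-NH2) but the nitrogen is NX3 (three connections), not NX1 triple-bonded.
(C) has a primary amide (-C(=O)NH2) but the nitrogen is NX3, not NX1.
(D) contains a nitrile (-C#N), which satisfies every atom and bond constraint.
So the answer is (D).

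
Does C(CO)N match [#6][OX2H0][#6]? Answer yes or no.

No

The pattern [#6][OX2H0][#6] describes an aliphatic oxygen bridging two carbons with no H on the oxygen — an ether.
The closest candidate here is a hydroxyl group (-OH), but the oxygen has H1, not H0 bridging two carbons. No other fragment satisfies the full query, so there is no match.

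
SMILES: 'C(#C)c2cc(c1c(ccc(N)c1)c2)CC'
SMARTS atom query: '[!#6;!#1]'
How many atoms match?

Check the 15 heavy atoms by environment: 10× c (aromatic) → no; 4× C → no; 1× N → match.
That gives 1 matching atom.

1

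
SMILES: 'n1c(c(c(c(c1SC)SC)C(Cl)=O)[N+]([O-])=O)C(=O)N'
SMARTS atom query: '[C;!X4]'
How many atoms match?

2

Check the 19 heavy atoms by environment: 1× n (aromatic, X2) → no; 5× c (aromatic, X3) → no; 2× C (X3) → match; 3× O (X1) → no; 1× N (X3) → no; 2× S (X2) → no; 2× C (X4) → no; 1× N (charge +1, X3) → no; 1× O (charge -1, X1) → no; 1× Cl (X1) → no.
That gives 2 matching atoms.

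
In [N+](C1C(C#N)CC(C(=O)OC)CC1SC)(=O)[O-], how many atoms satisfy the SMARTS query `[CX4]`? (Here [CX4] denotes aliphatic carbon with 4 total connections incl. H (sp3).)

8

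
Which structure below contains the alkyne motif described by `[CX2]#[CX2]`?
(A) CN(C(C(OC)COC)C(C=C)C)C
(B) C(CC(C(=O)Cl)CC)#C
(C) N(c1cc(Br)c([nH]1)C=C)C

B

[CX2]#[CX2] describes a carbon-carbon triple bond (an alkyne).
(A) has a vinyl group (-CH=CH2) but the C=C is a double bond; both carbons are CX3, not CX2.
(B) contains an ethynyl group (-C#CH), which satisfies every atom and bond constraint.
(C) has a vinyl group (-CH=CH2) but the C=C is a double bond; both carbons are CX3, not CX2.
So the answer is (B).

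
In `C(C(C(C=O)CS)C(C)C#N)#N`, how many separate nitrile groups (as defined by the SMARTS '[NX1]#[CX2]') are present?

2

[NX1]#[CX2] is the SMARTS for a nitrile: a nitrogen triple-bonded to a two-connected carbon.
The molecule carries 2 separate instances of a nitrile (-C#N) meeting every constraint; each maps to a distinct set of atoms, giving 2 matches.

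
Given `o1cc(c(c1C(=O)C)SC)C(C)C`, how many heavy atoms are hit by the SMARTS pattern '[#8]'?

2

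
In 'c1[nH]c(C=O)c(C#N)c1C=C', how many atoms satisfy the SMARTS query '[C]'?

The query [C] means: uppercase C matches aliphatic (non-aromatic) carbon only.
Check the 11 heavy atoms by environment: 1× n (aromatic) → no; 4× c (aromatic) → no; 4× C → match; 1× O → no; 1× N → no.
That gives 4 matching atoms.

4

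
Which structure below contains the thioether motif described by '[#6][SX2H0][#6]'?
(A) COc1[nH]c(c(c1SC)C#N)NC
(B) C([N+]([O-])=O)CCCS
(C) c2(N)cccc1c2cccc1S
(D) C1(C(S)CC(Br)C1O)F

A

[#6][SX2H0][#6] describes an aliphatic sulfur bridging two carbons with no H on the sulfur (a thioether).
(A) contains a methylthio ether (-SCH3), which satisfies every atom and bond constraint.
(B) has a thiol (-SH) but the sulfur has H1, not H0 bridging two carbons.
(C) has a thiol (-SH) but the sulfur has H1, not H0 bridging two carbons.
(D) has a thiol (-SH) but the sulfur has H1, not H0 bridging two carbons.
So the answer is (A).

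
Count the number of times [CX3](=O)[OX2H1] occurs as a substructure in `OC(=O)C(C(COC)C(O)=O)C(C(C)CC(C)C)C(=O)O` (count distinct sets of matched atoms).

[CX3](=O)[OX2H1] is the SMARTS for a carboxylic acid: an sp2 carbon double-bonded to O and single-bonded to an -OH oxygen.
The molecule carries 3 separate instances of a carboxylic acid group (-C(=O)OH) meeting every constraint; each maps to a distinct set of atoms, giving 3 matches.

3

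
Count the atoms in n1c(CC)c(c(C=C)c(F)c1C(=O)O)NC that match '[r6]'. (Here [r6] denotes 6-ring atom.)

6

The query [r6] means: r6 matches atoms in a six-membered ring.
Check the 16 heavy atoms by environment: 1× n (aromatic, in 6-ring) → match; 5× c (aromatic, in 6-ring) → match; 1× F (acyclic) → no; 6× C (acyclic) → no; 2× O (acyclic) → no; 1× N (acyclic) → no.
Summing the matching environments: 1 + 5 = 6 matching atoms.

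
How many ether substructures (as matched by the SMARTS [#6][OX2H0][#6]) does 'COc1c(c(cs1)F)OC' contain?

2

[#6][OX2H0][#6] is the SMARTS for an ether: an aliphatic oxygen bridging two carbons with no H on the oxygen.
The molecule carries 2 separate instances of a methoxy ether (-OCH3) meeting every constraint; each maps to a distinct set of atoms, giving 2 matches.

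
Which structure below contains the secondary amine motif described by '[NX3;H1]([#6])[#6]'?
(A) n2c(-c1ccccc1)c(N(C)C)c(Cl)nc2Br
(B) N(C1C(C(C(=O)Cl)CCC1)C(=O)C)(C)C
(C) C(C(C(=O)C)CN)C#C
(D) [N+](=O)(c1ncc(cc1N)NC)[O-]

D

[NX3;H1]([#6])[#6] describes a trivalent nitrogen with one H, bonded to two carbons (a secondary amine).
(A) has a dimethylamino group (-N(CH3)2) but the nitrogen has H0, not H1.
(B) has a dimethylamino group (-N(CH3)2) but the nitrogen has H0, not H1.
(C) has a primary amino group (-NH2) but the nitrogen has H2 and only one carbon neighbour.
(D) contains an N-methylamino group (-NHCH3), which satisfies every atom and bond constraint.
So the answer is (D).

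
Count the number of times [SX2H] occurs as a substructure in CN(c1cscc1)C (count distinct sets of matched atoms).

0

[SX2H] is the SMARTS for a thiol: an aliphatic sulfur with two connections, one being H.
No fragment in the molecule satisfies every constraint, giving 0 matches.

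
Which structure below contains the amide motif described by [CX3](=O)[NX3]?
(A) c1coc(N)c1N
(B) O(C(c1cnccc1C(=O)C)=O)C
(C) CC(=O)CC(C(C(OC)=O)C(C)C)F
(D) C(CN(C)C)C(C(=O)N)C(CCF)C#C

D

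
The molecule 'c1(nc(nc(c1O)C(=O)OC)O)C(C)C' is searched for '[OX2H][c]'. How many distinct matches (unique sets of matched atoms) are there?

[OX2H][c] is the SMARTS for a phenol: a hydroxyl oxygen attached to an aromatic carbon.
The molecule carries 2 separate instances of a hydroxyl group (-OH) meeting every constraint; each maps to a distinct set of atoms, giving 2 matches.

2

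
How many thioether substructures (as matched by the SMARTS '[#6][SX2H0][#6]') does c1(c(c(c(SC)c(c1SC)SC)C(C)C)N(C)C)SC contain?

4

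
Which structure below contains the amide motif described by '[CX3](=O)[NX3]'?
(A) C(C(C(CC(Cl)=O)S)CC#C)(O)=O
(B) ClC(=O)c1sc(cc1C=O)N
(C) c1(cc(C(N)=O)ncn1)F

[CX3](=O)[NX3] describes a carbonyl carbon bonded to a trivalent nitrogen (an amide).
(A) has a carboxylic acid group (-C(=O)OH) but the carbonyl is bonded to O, not to an NX3 nitrogen.
(B) has a primary amino group (-NH2) but the -NH2 is not attached to a carbonyl carbon.
(C) contains a primary amide (-C(=O)NH2), which satisfies every atom and bond constraint.
So the answer is (C).

C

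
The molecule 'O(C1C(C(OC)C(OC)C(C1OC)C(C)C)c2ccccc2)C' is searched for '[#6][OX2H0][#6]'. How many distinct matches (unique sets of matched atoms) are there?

[#6][OX2H0][#6] is the SMARTS for an ether: an aliphatic oxygen bridging two carbons with no H on the oxygen.
The molecule carries 4 separate instances of a methoxy ether (-OCH3) meeting every constraint; each maps to a distinct set of atoms, giving 4 matches.

4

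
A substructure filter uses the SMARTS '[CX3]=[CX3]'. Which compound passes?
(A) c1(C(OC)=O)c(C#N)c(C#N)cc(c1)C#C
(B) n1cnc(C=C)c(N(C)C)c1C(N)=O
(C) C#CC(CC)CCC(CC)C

B

[CX3]=[CX3] describes a non-aromatic C=C double bond between two sp2 carbons (an alkene).
(A) has an ethynyl group (-C#CH) but the C-C bond is a triple bond, not a double bond.
(B) contains a vinyl group (-CH=CH2), which satisfies every atom and bond constraint.
(C) has an ethynyl group (-C#CH) but the C-C bond is a triple bond, not a double bond.
So the answer is (B).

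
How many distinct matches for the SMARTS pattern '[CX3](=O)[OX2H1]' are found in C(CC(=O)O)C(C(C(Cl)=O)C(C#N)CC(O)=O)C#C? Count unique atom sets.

2

[CX3](=O)[OX2H1] is the SMARTS for a carboxylic acid: an sp2 carbon double-bonded to O and single-bonded to an -OH oxygen.
The molecule carries 2 separate instances of a carboxylic acid group (-C(=O)OH) meeting every constraint; each maps to a distinct set of atoms, giving 2 matches.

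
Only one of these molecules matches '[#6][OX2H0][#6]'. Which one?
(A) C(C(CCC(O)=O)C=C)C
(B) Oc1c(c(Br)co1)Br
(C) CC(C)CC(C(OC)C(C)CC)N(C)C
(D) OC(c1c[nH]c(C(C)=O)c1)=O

[#6][OX2H0][#6] describes an aliphatic oxygen bridging two carbons with no H on the oxygen (an ether).
(A) has a carboxylic acid group (-C(=O)OH) but the -OH oxygen has H1; the =O is OX1, not OX2.
(B) has a hydroxyl group (-OH) but the oxygen has H1, not H0 bridging two carbons.
(C) contains a methoxy ether (-OCH3), which satisfies every atom and bond constraint.
(D) has a carboxylic acid group (-C(=O)OH) but the -OH oxygen has H1; the =O is OX1, not OX2.
So the answer is (C).

C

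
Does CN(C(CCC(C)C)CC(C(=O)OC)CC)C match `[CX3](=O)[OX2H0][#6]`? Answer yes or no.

The pattern [CX3](=O)[OX2H0][#6] describes a carbonyl carbon bonded to an oxygen that is itself bonded to carbon (no H on that O) — an ester.
The molecule carries a methyl-ester group (-C(=O)OCH3), whose atoms satisfy every constraint of the query, so the pattern matches.

Yes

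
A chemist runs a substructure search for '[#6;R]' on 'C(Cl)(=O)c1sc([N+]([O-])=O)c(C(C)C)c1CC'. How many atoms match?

4

The query [#6;R] means: carbon that is part of a ring.
Check the 16 heavy atoms by environment: 1× s (aromatic, in 5-ring) → no; 4× c (aromatic, in 5-ring) → match; 6× C (acyclic) → no; 2× O (acyclic) → no; 1× Cl (acyclic) → no; 1× N (charge +1, acyclic) → no; 1× O (charge -1, acyclic) → no.
That gives 4 matching atoms.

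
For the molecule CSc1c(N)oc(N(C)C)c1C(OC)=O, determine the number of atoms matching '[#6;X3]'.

5

The query [#6;X3] means: any carbon (aromatic or not) with three total connections.
Check the 15 heavy atoms by environment: 1× o (aromatic, X2) → no; 4× c (aromatic, X3) → match; 2× N (X3) → no; 1× C (X3) → match; 1× O (X1) → no; 1× O (X2) → no; 4× C (X4) → no; 1× S (X2) → no.
Summing the matching environments: 4 + 1 = 5 matching atoms.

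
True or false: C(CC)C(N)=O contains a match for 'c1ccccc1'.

False

The pattern c1ccccc1 describes six aromatic carbons in a ring — a benzene ring.
The closest candidate here is a methyl group (-CH3), but no six-membered all-carbon aromatic ring is present. No other fragment satisfies the full query, so there is no match.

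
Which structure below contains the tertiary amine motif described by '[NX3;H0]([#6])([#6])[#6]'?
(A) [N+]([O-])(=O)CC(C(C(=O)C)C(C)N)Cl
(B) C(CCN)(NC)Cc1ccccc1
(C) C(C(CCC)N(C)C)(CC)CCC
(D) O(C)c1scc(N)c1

[NX3;H0]([#6])([#6])[#6] describes a trivalent nitrogen with no H, bonded to three carbons (a tertiary amine).
(A) has a primary amino group (-NH2) but the nitrogen has H2, not H0 with three carbons.
(B) has an N-methylamino group (-NHCH3) but the nitrogen still has one H (H1), not H0.
(C) contains a dimethylamino group (-N(CH3)2), which satisfies every atom and bond constraint.
(D) has a primary amino group (-NH2) but the nitrogen has H2, not H0 with three carbons.
So the answer is (C).

C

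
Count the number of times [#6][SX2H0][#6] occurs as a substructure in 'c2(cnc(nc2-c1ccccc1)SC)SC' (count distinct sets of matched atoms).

2

[#6][SX2H0][#6] is the SMARTS for a thioether: an aliphatic sulfur bridging two carbons with no H on the sulfur.
The molecule carries 2 separate instances of a methylthio ether (-SCH3) meeting every constraint; each maps to a distinct set of atoms, giving 2 matches.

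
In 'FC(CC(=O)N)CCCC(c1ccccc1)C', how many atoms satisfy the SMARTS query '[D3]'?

The query [D3] means: atom with exactly three heavy-atom neighbours.
Check the 17 heavy atoms by environment: 1× C (D1) → no; 3× C (D3) → match; 4× C (D2) → no; 1× F (D1) → no; 1× c (aromatic, D3) → match; 5× c (aromatic, D2) → no; 1× O (D1) → no; 1× N (D1) → no.
Summing the matching environments: 3 + 1 = 4 matching atoms.

4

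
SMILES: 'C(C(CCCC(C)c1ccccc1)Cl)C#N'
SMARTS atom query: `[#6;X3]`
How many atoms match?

6

Check the 16 heavy atoms by environment: 7× C (X4) → no; 1× C (X2) → no; 1× N (X1) → no; 6× c (aromatic, X3) → match; 1× Cl (X1) → no.
That gives 6 matching atoms.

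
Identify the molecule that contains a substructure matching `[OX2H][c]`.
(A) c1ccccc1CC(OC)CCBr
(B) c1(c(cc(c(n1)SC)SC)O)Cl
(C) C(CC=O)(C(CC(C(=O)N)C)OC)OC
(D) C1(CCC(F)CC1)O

B

[OX2H][c] describes a hydroxyl oxygen attached to an aromatic carbon (a phenol).
(A) has a methoxy ether (-OCH3) but the oxygen has H0, not H1.
(B) contains a hydroxyl group (-OH), which satisfies every atom and bond constraint.
(C) has a methoxy ether (-OCH3) but the oxygen has H0, not H1.
(D) has a hydroxyl group (-OH) but the -OH is on an aliphatic carbon, not an aromatic c.
So the answer is (B).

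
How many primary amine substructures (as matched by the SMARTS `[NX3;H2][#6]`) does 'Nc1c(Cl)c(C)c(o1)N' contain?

[NX3;H2][#6] is the SMARTS for a primary amine: a trivalent nitrogen with two H attached to carbon.
The molecule carries 2 separate instances of a primary amino group (-NH2) meeting every constraint; each maps to a distinct set of atoms, giving 2 matches.

2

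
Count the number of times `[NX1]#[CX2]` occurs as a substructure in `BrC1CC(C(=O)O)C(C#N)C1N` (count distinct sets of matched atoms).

[NX1]#[CX2] is the SMARTS for a nitrile: a nitrogen triple-bonded to a two-connected carbon.
Exactly one fragment in the molecule meets all constraints, giving 1 match.

1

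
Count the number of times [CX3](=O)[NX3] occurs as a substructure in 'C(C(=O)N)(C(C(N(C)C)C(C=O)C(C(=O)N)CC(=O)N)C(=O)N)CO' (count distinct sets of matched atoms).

4

[CX3](=O)[NX3] is the SMARTS for an amide: a carbonyl carbon bonded to a trivalent nitrogen.
The molecule carries 4 separate instances of a primary amide (-C(=O)NH2) meeting every constraint; each maps to a distinct set of atoms, giving 4 matches.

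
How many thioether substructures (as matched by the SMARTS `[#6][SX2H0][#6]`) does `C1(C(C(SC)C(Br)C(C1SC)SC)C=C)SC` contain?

4

[#6][SX2H0][#6] is the SMARTS for a thioether: an aliphatic sulfur bridging two carbons with no H on the sulfur.
The molecule carries 4 separate instances of a methylthio ether (-SCH3) meeting every constraint; each maps to a distinct set of atoms, giving 4 matches.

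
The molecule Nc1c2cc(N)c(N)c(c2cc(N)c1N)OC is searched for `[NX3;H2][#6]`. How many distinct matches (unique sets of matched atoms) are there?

5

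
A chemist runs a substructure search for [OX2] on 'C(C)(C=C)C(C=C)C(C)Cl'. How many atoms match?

Check the 10 heavy atoms by environment: 5× C (X4) → no; 4× C (X3) → no; 1× Cl (X1) → no.
No environment satisfies the query, so 0 matching atoms.

0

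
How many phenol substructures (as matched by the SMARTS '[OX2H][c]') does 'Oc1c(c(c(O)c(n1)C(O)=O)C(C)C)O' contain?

3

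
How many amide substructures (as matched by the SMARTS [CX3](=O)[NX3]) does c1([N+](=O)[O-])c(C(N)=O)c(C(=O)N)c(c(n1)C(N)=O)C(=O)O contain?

[CX3](=O)[NX3] is the SMARTS for an amide: a carbonyl carbon bonded to a trivalent nitrogen.
The molecule carries 3 separate instances of a primary amide (-C(=O)NH2) meeting every constraint; each maps to a distinct set of atoms, giving 3 matches.

3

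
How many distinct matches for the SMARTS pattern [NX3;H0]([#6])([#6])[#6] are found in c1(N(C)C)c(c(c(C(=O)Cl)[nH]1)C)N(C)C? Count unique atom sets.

[NX3;H0]([#6])([#6])[#6] is the SMARTS for a tertiary amine: a trivalent nitrogen with no H, bonded to three carbons.
The molecule carries 2 separate instances of a dimethylamino group (-N(CH3)2) meeting every constraint; each maps to a distinct set of atoms, giving 2 matches.

2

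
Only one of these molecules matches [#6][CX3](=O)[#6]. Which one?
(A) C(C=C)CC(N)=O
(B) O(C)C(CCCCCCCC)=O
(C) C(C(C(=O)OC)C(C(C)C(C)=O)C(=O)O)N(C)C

C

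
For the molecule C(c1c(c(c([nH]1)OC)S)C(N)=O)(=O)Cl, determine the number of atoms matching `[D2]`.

2

The query [D2] means: atom with exactly two heavy-atom neighbours.
Check the 14 heavy atoms by environment: 1× n (aromatic, D2) → match; 4× c (aromatic, D3) → no; 2× C (D3) → no; 2× O (D1) → no; 1× Cl (D1) → no; 1× O (D2) → match; 1× C (D1) → no; 1× N (D1) → no; 1× S (D1) → no.
Summing the matching environments: 1 + 1 = 2 matching atoms.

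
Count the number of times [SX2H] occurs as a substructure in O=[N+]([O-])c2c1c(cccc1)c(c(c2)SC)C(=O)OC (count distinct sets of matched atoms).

0

[SX2H] is the SMARTS for a thiol: an aliphatic sulfur with two connections, one being H.
The molecule has a methylthio ether (-SCH3), but the sulfur has H0 (bonded to two carbons), not H1; nothing else fits, so there are 0 matches.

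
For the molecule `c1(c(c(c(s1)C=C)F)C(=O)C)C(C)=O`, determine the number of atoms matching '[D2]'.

The query [D2] means: atom with exactly two heavy-atom neighbours.
Check the 14 heavy atoms by environment: 1× s (aromatic, D2) → match; 4× c (aromatic, D3) → no; 1× F (D1) → no; 1× C (D2) → match; 3× C (D1) → no; 2× C (D3) → no; 2× O (D1) → no.
Summing the matching environments: 1 + 1 = 2 matching atoms.

2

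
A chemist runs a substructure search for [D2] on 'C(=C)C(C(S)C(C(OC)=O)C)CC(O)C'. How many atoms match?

Check the 15 heavy atoms by environment: 4× C (D1) → no; 5× C (D3) → no; 2× C (D2) → match; 2× O (D1) → no; 1× O (D2) → match; 1× S (D1) → no.
Summing the matching environments: 2 + 1 = 3 matching atoms.

3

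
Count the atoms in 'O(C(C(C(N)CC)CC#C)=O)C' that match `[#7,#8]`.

Check the 12 heavy atoms by environment: 9× C → no; 1× N → match; 2× O → match.
Summing the matching environments: 1 + 2 = 3 matching atoms.

3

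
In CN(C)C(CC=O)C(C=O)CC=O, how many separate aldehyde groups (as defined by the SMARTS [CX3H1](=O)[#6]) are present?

3

[CX3H1](=O)[#6] is the SMARTS for an aldehyde: an sp2 carbon with one H, double-bonded to O and single-bonded to carbon.
The molecule carries 3 separate instances of an aldehyde (-CHO) meeting every constraint; each maps to a distinct set of atoms, giving 3 matches.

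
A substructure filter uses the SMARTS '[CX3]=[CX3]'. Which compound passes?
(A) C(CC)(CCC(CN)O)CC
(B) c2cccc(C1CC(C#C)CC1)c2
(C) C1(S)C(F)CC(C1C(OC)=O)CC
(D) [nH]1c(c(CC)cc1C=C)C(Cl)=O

D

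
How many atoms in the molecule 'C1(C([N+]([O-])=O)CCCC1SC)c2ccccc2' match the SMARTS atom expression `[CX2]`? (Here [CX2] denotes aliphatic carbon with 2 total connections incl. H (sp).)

0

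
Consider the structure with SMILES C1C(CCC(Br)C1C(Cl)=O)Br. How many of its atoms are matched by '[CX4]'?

6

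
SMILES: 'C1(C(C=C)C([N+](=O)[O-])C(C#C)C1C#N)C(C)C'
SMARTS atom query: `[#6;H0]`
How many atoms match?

2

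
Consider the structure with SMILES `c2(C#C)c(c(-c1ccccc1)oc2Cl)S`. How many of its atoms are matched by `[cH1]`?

5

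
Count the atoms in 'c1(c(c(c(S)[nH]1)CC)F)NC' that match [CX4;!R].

3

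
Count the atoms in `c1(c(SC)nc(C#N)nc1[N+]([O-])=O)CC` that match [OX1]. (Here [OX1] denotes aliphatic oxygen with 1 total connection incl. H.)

The query [OX1] means: aliphatic oxygen with one total connection — typically a carbonyl =O or an oxide.
Check the 15 heavy atoms by environment: 2× n (aromatic, X2) → no; 4× c (aromatic, X3) → no; 1× N (charge +1, X3) → no; 1× O (charge -1, X1) → match; 1× O (X1) → match; 3× C (X4) → no; 1× S (X2) → no; 1× C (X2) → no; 1× N (X1) → no.
Summing the matching environments: 1 + 1 = 2 matching atoms.

2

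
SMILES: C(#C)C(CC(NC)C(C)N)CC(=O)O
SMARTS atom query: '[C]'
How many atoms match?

The query [C] means: uppercase C matches aliphatic (non-aromatic) carbon only.
Check the 14 heavy atoms by environment: 10× C → match; 2× N → no; 2× O → no.
That gives 10 matching atoms.

10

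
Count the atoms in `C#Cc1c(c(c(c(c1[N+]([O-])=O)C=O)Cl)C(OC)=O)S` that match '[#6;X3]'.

8

The query [#6;X3] means: any carbon (aromatic or not) with three total connections.
Check the 19 heavy atoms by environment: 6× c (aromatic, X3) → match; 2× C (X3) → match; 3× O (X1) → no; 1× O (X2) → no; 1× C (X4) → no; 1× N (charge +1, X3) → no; 1× O (charge -1, X1) → no; 1× S (X2) → no; 1× Cl (X1) → no; 2× C (X2) → no.
Summing the matching environments: 6 + 2 = 8 matching atoms.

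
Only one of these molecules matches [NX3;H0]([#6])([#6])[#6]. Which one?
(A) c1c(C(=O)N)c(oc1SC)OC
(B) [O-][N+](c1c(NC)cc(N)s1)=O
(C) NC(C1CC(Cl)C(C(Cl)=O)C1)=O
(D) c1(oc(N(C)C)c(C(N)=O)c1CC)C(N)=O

D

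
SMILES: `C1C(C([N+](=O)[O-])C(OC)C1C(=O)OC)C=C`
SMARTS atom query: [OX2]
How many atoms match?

2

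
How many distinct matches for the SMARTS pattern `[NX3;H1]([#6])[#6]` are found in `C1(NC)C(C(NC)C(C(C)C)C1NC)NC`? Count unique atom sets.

4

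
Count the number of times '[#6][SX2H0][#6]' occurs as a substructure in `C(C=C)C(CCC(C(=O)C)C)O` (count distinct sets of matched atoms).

0

[#6][SX2H0][#6] is the SMARTS for a thioether: an aliphatic sulfur bridging two carbons with no H on the sulfur.
No fragment in the molecule satisfies every constraint, giving 0 matches.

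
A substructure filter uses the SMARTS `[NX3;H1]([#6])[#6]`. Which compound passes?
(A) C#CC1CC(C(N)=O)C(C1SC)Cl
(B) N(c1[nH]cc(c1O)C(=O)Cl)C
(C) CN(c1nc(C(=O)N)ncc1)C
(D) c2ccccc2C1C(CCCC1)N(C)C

[NX3;H1]([#6])[#6] describes a trivalent nitrogen with one H, bonded to two carbons (a secondary amine).
(A) has a primary amide (-C(=O)NH2) but the -C(=O)NH2 nitrogen has H2, not H1.
(B) contains an N-methylamino group (-NHCH3), which satisfies every atom and bond constraint.
(C) has a primary amide (-C(=O)NH2) but the -C(=O)NH2 nitrogen has H2, not H1.
(D) has a dimethylamino group (-N(CH3)2) but the nitrogen has H0, not H1.
So the answer is (B).

B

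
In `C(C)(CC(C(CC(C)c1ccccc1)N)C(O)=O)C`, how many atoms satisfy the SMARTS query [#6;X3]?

7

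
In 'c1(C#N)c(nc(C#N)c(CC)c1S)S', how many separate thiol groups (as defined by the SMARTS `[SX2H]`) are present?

[SX2H] is the SMARTS for a thiol: an aliphatic sulfur with two connections, one being H.
The molecule carries 2 separate instances of a thiol (-SH) meeting every constraint; each maps to a distinct set of atoms, giving 2 matches.

2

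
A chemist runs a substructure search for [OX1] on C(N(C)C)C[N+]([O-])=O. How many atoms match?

2

The query [OX1] means: aliphatic oxygen with one total connection — typically a carbonyl =O or an oxide.
Check the 8 heavy atoms by environment: 4× C (X4) → no; 1× N (X3) → no; 1× N (charge +1, X3) → no; 1× O (charge -1, X1) → match; 1× O (X1) → match.
Summing the matching environments: 1 + 1 = 2 matching atoms.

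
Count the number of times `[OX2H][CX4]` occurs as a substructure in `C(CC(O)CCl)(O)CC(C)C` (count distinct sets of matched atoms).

2

[OX2H][CX4] is the SMARTS for an aliphatic alcohol: a hydroxyl oxygen bound to an sp3 (X4) carbon.
The molecule carries 2 separate instances of a hydroxyl group (-OH) meeting every constraint; each maps to a distinct set of atoms, giving 2 matches.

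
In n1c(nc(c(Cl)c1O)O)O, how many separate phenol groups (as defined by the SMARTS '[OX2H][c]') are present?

3

[OX2H][c] is the SMARTS for a phenol: a hydroxyl oxygen attached to an aromatic carbon.
The molecule carries 3 separate instances of a hydroxyl group (-OH) meeting every constraint; each maps to a distinct set of atoms, giving 3 matches.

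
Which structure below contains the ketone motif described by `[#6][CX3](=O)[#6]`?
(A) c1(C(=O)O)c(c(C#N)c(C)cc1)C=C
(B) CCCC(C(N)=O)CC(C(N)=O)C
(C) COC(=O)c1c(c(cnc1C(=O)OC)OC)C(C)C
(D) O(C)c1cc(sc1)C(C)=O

D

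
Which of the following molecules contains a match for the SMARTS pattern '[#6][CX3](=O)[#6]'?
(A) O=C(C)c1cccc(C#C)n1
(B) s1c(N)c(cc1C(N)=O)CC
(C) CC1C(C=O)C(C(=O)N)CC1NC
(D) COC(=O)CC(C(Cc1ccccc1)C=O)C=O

A

[#6][CX3](=O)[#6] describes a carbonyl carbon (no H) flanked by two carbons (a ketone).
(A) contains an acetyl/ketone group (-C(=O)CH3), which satisfies every atom and bond constraint.
(B) has a primary amide (-C(=O)NH2) but one neighbour of the carbonyl carbon is N, not C.
(C) has an aldehyde (-CHO) but the carbonyl carbon has H1, so it is not flanked by two carbons.
(D) has an aldehyde (-CHO) but the carbonyl carbon has H1, so it is not flanked by two carbons.
So the answer is (A).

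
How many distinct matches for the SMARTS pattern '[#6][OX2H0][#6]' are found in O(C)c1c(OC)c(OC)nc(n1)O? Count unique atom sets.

3

[#6][OX2H0][#6] is the SMARTS for an ether: an aliphatic oxygen bridging two carbons with no H on the oxygen.
The molecule carries 3 separate instances of a methoxy ether (-OCH3) meeting every constraint; each maps to a distinct set of atoms, giving 3 matches.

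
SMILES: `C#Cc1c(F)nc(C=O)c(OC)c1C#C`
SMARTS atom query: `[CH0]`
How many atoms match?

2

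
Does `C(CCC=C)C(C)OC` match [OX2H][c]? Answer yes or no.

The pattern [OX2H][c] describes a hydroxyl oxygen attached to an aromatic carbon — a phenol.
The closest candidate here is a methoxy ether (-OCH3), but the oxygen has H0, not H1. No other fragment satisfies the full query, so there is no match.

No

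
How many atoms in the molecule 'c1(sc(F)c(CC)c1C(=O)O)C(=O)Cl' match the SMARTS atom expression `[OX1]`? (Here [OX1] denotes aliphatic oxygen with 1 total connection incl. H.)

Check the 14 heavy atoms by environment: 1× s (aromatic, X2) → no; 4× c (aromatic, X3) → no; 2× C (X3) → no; 2× O (X1) → match; 1× O (X2) → no; 2× C (X4) → no; 1× Cl (X1) → no; 1× F (X1) → no.
That gives 2 matching atoms.

2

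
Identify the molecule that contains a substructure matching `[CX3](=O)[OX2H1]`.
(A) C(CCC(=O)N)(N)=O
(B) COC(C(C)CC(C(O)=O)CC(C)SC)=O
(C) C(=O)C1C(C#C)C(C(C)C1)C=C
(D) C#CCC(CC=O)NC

B

[CX3](=O)[OX2H1] describes an sp2 carbon double-bonded to O and single-bonded to an -OH oxygen (a carboxylic acid).
(A) has a primary amide (-C(=O)NH2) but the carbonyl is bonded to N, not to an -OH oxygen.
(B) contains a carboxylic acid group (-C(=O)OH), which satisfies every atom and bond constraint.
(C) has an aldehyde (-CHO) but there is no singly-bonded oxygen on the carbonyl carbon.
(D) has an aldehyde (-CHO) but there is no singly-bonded oxygen on the carbonyl carbon.
So the answer is (B).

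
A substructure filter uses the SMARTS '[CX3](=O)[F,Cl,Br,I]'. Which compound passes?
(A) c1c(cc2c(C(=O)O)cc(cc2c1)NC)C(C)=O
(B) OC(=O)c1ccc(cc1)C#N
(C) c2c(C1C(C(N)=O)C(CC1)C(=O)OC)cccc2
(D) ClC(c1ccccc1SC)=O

[CX3](=O)[F,Cl,Br,I] describes a carbonyl carbon bonded to a halogen (an acyl halide).
(A) has a carboxylic acid group (-C(=O)OH) but the carbonyl is bonded to -OH, not to a halogen.
(B) has a carboxylic acid group (-C(=O)OH) but the carbonyl is bonded to -OH, not to a halogen.
(C) has a methyl-ester group (-C(=O)OCH3) but the carbonyl is bonded to -O-C, not to a halogen.
(D) contains an acyl chloride (-C(=O)Cl), which satisfies every atom and bond constraint.
So the answer is (D).

D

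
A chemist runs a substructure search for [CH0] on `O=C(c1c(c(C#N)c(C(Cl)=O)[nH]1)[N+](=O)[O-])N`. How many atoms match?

The query [CH0] means: aliphatic carbon with no attached hydrogen.
Check the 16 heavy atoms by environment: 1× n (aromatic, H1) → no; 4× c (aromatic, H0) → no; 3× C (H0) → match; 3× O (H0) → no; 1× N (H2) → no; 1× N (charge +1, H0) → no; 1× O (charge -1, H0) → no; 1× N (H0) → no; 1× Cl (H0) → no.
That gives 3 matching atoms.

3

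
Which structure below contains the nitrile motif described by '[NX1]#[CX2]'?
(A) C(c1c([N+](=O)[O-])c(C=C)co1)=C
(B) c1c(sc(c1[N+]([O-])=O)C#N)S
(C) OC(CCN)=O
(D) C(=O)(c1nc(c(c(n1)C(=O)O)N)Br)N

[NX1]#[CX2] describes a nitrogen triple-bonded to a two-connected carbon (a nitrile).
(A) has a nitro group (-[N+](=O)[O-]) but there is no C#N triple bond.
(B) contains a nitrile (-C#N), which satisfies every atom and bond constraint.
(C) has a primary amino group (-NH2) but the nitrogen is NX3 (three connections), not NX1 triple-bonded.
(D) has a primary amide (-C(=O)NH2) but the nitrogen is NX3, not NX1.
So the answer is (B).

B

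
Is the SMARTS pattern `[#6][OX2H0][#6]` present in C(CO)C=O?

No

The pattern [#6][OX2H0][#6] describes an aliphatic oxygen bridging two carbons with no H on the oxygen — an ether.
The closest candidate here is a hydroxyl group (-OH), but the oxygen has H1, not H0 bridging two carbons. No other fragment satisfies the full query, so there is no match.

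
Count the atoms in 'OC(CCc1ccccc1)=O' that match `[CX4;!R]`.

2

The query [CX4;!R] means: aliphatic carbon with four total connections, not in a ring.
Check the 11 heavy atoms by environment: 2× C (X4, acyclic) → match; 6× c (aromatic, X3, in 6-ring) → no; 1× C (X3, acyclic) → no; 1× O (X1, acyclic) → no; 1× O (X2, acyclic) → no.
That gives 2 matching atoms.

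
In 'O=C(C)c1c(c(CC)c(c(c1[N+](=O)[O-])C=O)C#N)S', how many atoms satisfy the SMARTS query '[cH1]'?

The query [cH1] means: aromatic carbon bearing exactly one hydrogen.
Check the 19 heavy atoms by environment: 6× c (aromatic, H0) → no; 2× C (H0) → no; 1× N (H0) → no; 1× C (H2) → no; 2× C (H3) → no; 1× N (charge +1, H0) → no; 1× O (charge -1, H0) → no; 3× O (H0) → no; 1× S (H1) → no; 1× C (H1) → no.
No environment satisfies the query, so 0 matching atoms.

0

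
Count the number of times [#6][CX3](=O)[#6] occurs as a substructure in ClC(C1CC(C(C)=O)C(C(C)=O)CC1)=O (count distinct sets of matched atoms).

[#6][CX3](=O)[#6] is the SMARTS for a ketone: a carbonyl carbon (no H) flanked by two carbons.
The molecule carries 2 separate instances of an acetyl/ketone group (-C(=O)CH3) meeting every constraint; each maps to a distinct set of atoms, giving 2 matches.

2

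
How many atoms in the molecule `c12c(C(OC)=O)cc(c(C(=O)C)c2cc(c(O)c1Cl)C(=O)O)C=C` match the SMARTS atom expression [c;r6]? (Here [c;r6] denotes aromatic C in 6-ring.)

The query [c;r6] means: aromatic carbon that belongs to a six-membered ring.
Check the 24 heavy atoms by environment: 10× c (aromatic, in 6-ring) → match; 7× C (acyclic) → no; 6× O (acyclic) → no; 1× Cl (acyclic) → no.
That gives 10 matching atoms.

10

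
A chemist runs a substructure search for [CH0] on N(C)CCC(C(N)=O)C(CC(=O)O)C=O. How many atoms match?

Check the 15 heavy atoms by environment: 3× C (H2) → no; 3× C (H1) → no; 1× N (H1) → no; 1× C (H3) → no; 2× C (H0) → match; 3× O (H0) → no; 1× N (H2) → no; 1× O (H1) → no.
That gives 2 matching atoms.

2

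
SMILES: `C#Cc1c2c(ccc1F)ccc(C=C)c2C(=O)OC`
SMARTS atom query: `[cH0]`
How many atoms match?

Check the 19 heavy atoms by environment: 6× c (aromatic, H0) → match; 4× c (aromatic, H1) → no; 2× C (H0) → no; 2× O (H0) → no; 1× C (H3) → no; 1× F (H0) → no; 2× C (H1) → no; 1× C (H2) → no.
That gives 6 matching atoms.

6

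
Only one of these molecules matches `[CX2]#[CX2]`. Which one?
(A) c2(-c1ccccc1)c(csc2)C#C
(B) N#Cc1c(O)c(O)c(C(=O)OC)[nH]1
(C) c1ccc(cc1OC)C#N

[CX2]#[CX2] describes a carbon-carbon triple bond (an alkyne).
(A) contains an ethynyl group (-C#CH), which satisfies every atom and bond constraint.
(B) has a nitrile (-C#N) but the triple bond is C#N, not C#C.
(C) has a nitrile (-C#N) but the triple bond is C#N, not C#C.
So the answer is (A).

A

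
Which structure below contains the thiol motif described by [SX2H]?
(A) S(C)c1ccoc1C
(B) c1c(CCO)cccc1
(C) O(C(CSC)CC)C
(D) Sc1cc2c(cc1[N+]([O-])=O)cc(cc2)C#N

D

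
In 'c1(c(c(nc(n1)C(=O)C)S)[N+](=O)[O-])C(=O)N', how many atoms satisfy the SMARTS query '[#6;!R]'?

3

Check the 16 heavy atoms by environment: 2× n (aromatic, in 6-ring) → no; 4× c (aromatic, in 6-ring) → no; 1× S (acyclic) → no; 1× N (charge +1, acyclic) → no; 1× O (charge -1, acyclic) → no; 3× O (acyclic) → no; 3× C (acyclic) → match; 1× N (acyclic) → no.
That gives 3 matching atoms.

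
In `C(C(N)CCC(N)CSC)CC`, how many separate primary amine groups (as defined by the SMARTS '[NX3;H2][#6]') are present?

2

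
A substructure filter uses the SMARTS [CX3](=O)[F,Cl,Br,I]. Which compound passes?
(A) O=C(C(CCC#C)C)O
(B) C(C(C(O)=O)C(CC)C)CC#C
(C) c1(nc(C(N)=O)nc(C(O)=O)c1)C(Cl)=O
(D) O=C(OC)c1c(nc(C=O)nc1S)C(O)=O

[CX3](=O)[F,Cl,Br,I] describes a carbonyl carbon bonded to a halogen (an acyl halide).
(A) has a carboxylic acid group (-C(=O)OH) but the carbonyl is bonded to -OH, not to a halogen.
(B) has a carboxylic acid group (-C(=O)OH) but the carbonyl is bonded to -OH, not to a halogen.
(C) contains an acyl chloride (-C(=O)Cl), which satisfies every atom and bond constraint.
(D) has a carboxylic acid group (-C(=O)OH) but the carbonyl is bonded to -OH, not to a halogen.
So the answer is (C).

C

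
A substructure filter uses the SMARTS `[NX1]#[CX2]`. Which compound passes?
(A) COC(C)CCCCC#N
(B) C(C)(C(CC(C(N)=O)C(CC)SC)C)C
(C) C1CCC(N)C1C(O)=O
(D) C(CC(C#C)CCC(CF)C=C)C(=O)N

A

[NX1]#[CX2] describes a nitrogen triple-bonded to a two-connected carbon (a nitrile).
(A) contains a nitrile (-C#N), which satisfies every atom and bond constraint.
(B) has a primary amide (-C(=O)NH2) but the nitrogen is NX3, not NX1.
(C) has a primary amino group (-NH2) but the nitrogen is NX3 (three connections), not NX1 triple-bonded.
(D) has a primary amide (-C(=O)NH2) but the nitrogen is NX3, not NX1.
So the answer is (A).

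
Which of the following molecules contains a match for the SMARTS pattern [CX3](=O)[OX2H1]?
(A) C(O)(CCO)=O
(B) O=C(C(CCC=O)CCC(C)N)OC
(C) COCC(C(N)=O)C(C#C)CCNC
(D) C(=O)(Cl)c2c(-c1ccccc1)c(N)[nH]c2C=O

[CX3](=O)[OX2H1] describes an sp2 carbon double-bonded to O and single-bonded to an -OH oxygen (a carboxylic acid).
(A) contains a carboxylic acid group (-C(=O)OH), which satisfies every atom and bond constraint.
(B) has an aldehyde (-CHO) but there is no singly-bonded oxygen on the carbonyl carbon.
(C) has a primary amide (-C(=O)NH2) but the carbonyl is bonded to N, not to an -OH oxygen.
(D) has an acyl chloride (-C(=O)Cl) but the carbonyl is bonded to Cl, not to an -OH oxygen.
So the answer is (A).

A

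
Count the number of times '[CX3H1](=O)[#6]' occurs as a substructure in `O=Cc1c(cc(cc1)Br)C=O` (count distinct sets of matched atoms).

2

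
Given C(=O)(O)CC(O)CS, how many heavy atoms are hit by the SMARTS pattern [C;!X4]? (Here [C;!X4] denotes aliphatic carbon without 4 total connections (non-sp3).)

1

Check the 8 heavy atoms by environment: 3× C (X4) → no; 2× O (X2) → no; 1× S (X2) → no; 1× C (X3) → match; 1× O (X1) → no.
That gives 1 matching atom.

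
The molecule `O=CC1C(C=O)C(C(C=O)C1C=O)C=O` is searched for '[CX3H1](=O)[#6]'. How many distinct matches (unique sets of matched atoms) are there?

[CX3H1](=O)[#6] is the SMARTS for an aldehyde: an sp2 carbon with one H, double-bonded to O and single-bonded to carbon.
The molecule carries 5 separate instances of an aldehyde (-CHO) meeting every constraint; each maps to a distinct set of atoms, giving 5 matches.

5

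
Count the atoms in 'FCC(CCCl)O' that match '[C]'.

4

The query [C] means: uppercase C matches aliphatic (non-aromatic) carbon only.
Check the 7 heavy atoms by environment: 4× C → match; 1× F → no; 1× O → no; 1× Cl → no.
That gives 4 matching atoms.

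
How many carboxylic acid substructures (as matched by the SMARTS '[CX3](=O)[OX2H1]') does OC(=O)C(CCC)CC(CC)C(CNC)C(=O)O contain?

2

[CX3](=O)[OX2H1] is the SMARTS for a carboxylic acid: an sp2 carbon double-bonded to O and single-bonded to an -OH oxygen.
The molecule carries 2 separate instances of a carboxylic acid group (-C(=O)OH) meeting every constraint; each maps to a distinct set of atoms, giving 2 matches.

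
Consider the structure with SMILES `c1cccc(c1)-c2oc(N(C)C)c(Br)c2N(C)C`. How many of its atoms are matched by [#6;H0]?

Check the 18 heavy atoms by environment: 1× o (aromatic, H0) → no; 5× c (aromatic, H0) → match; 2× N (H0) → no; 4× C (H3) → no; 5× c (aromatic, H1) → no; 1× Br (H0) → no.
That gives 5 matching atoms.

5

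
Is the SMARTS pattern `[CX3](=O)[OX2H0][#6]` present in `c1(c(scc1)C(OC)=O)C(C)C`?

Yes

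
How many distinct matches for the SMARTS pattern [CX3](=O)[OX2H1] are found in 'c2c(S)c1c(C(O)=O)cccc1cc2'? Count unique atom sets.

1

[CX3](=O)[OX2H1] is the SMARTS for a carboxylic acid: an sp2 carbon double-bonded to O and single-bonded to an -OH oxygen.
Exactly one fragment in the molecule meets all constraints, giving 1 match.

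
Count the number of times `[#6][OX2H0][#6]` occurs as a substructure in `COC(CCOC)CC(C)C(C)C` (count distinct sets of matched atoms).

2

[#6][OX2H0][#6] is the SMARTS for an ether: an aliphatic oxygen bridging two carbons with no H on the oxygen.
The molecule carries 2 separate instances of a methoxy ether (-OCH3) meeting every constraint; each maps to a distinct set of atoms, giving 2 matches.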